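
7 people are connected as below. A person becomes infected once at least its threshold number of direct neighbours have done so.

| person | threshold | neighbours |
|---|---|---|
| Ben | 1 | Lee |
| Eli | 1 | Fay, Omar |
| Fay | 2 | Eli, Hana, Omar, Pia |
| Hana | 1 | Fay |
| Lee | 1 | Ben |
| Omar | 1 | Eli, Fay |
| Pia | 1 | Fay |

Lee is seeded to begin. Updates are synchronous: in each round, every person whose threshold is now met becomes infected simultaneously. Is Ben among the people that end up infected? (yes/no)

yes

Round 1 — Lee becomes infected (initial).
Round 2 — checking thresholds:
  Ben: 1 of 1 neighbours ≥ 1, becomes infected.
Round 3 — no new infections; cascade stops.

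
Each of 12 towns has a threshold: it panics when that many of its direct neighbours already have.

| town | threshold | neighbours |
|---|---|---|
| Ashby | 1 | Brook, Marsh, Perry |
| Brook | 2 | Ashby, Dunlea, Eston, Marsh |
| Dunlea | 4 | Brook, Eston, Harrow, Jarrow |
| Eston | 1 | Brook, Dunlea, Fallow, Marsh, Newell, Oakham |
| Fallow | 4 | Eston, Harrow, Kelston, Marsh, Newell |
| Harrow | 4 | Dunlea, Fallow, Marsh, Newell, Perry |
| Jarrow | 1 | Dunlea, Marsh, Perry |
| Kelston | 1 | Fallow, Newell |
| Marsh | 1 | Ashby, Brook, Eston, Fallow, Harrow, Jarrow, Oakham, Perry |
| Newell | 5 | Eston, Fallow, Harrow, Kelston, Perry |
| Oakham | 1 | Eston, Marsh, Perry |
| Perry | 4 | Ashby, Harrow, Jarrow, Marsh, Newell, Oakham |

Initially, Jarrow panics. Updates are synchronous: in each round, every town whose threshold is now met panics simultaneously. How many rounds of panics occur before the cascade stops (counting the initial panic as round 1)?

4

Round 1 — Jarrow panics (initial).
Round 2 — checking thresholds:
  Dunlea: 1 of 4 neighbours < 4, not yet.
  Marsh: 1 of 8 neighbours ≥ 1, panics.
  Perry: 1 of 6 neighbours < 4, not yet.
Round 3 — checking thresholds:
  Ashby: 1 of 3 neighbours ≥ 1, panics.
  Brook: 1 of 4 neighbours < 2, not yet.
  Dunlea: 1 of 4 neighbours < 4, not yet.
  Eston: 1 of 6 neighbours ≥ 1, panics.
  Fallow: 1 of 5 neighbours < 4, not yet.
  Harrow: 1 of 5 neighbours < 4, not yet.
  Oakham: 1 of 3 neighbours ≥ 1, panics.
  Perry: 2 of 6 neighbours < 4, not yet.
Round 4 — checking thresholds:
  Brook: 3 of 4 neighbours ≥ 2, panics.
  Dunlea: 2 of 4 neighbours < 4, not yet.
  Fallow: 2 of 5 neighbours < 4, not yet.
  Harrow: 1 of 5 neighbours < 4, not yet.
  Newell: 1 of 5 neighbours < 5, not yet.
  Perry: 4 of 6 neighbours ≥ 4, panics.
Round 5 — no new panics; cascade stops.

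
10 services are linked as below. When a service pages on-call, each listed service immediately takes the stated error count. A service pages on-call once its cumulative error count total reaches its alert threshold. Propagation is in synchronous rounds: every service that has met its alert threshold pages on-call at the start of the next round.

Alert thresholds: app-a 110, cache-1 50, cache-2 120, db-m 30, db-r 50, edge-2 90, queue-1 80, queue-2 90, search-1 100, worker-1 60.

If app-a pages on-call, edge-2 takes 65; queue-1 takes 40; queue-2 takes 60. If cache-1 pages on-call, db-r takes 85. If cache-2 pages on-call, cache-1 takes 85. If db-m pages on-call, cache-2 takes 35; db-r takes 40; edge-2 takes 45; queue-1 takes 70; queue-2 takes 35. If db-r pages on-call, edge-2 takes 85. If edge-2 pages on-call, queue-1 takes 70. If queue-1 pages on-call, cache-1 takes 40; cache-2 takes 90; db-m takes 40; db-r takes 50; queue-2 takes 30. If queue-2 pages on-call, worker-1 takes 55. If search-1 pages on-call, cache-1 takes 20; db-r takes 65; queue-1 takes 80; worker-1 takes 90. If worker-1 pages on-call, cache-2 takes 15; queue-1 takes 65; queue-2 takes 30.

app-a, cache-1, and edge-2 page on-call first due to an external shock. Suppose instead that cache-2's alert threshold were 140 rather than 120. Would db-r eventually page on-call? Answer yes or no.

With cache-2's alert threshold at 140:
Round 1 — app-a, cache-1, edge-2 page on-call (initial).
  db-r: +85 → 85 ≥ 50
  queue-1: +40+70 → 110 ≥ 80
  queue-2: +60 → 60 < 90
Round 2 — db-r, queue-1 page on-call.
  cache-2: +90 → 90 < 140
  db-m: +40 → 40 ≥ 30
  queue-2: +30 → 90 ≥ 90
Round 3 — db-m, queue-2 page on-call.
  cache-2: +35 → 125 < 140
  worker-1: +55 → 55 < 60
No further pages.

yes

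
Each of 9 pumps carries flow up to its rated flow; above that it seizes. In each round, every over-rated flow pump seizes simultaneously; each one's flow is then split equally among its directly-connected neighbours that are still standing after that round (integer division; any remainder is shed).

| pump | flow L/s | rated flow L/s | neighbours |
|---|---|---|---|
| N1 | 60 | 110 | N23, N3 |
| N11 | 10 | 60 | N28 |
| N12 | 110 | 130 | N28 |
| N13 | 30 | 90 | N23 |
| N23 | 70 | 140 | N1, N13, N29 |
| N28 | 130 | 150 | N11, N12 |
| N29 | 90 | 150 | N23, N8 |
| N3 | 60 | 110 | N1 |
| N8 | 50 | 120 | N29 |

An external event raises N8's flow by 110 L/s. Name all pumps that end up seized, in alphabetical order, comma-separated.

N1, N13, N23, N29, N3, N8

Round 1 — N8 at 160 > 120. N8 seizes.
  N8 sheds 160 L/s to N29: 160 each.
    N29: 90+160 = 250 > 150
Round 2 — N29 seizes.
  N29 sheds 250 L/s to N23: 250 each.
    N23: 70+250 = 320 > 140
Round 3 — N23 seizes.
  N23 sheds 320 L/s to N1, N13: 160 each.
    N1: 60+160 = 220 > 110
    N13: 30+160 = 190 > 90
Round 4 — N1, N13 seize.
  N1 sheds 220 L/s to N3: 220 each.
    N3: 60+220 = 280 > 110
  N13 sheds 190 L/s: no online neighbours, lost.
Round 5 — N3 seizes.
  N3 sheds 280 L/s: no online neighbours, lost.
No further seizures.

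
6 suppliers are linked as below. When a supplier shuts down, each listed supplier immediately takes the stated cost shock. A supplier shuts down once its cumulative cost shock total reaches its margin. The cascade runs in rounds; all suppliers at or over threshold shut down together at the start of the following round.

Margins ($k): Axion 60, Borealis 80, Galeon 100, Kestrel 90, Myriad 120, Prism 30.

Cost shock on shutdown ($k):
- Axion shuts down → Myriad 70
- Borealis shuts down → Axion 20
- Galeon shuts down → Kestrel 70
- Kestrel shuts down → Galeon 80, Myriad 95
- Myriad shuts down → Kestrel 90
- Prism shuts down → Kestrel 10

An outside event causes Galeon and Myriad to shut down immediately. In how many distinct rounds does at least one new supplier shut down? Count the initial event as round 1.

Round 1 — Galeon, Myriad shut down (initial).
  Kestrel: +70+90 → 160 ≥ 90
Round 2 — Kestrel shuts down.
No further shutdowns.

2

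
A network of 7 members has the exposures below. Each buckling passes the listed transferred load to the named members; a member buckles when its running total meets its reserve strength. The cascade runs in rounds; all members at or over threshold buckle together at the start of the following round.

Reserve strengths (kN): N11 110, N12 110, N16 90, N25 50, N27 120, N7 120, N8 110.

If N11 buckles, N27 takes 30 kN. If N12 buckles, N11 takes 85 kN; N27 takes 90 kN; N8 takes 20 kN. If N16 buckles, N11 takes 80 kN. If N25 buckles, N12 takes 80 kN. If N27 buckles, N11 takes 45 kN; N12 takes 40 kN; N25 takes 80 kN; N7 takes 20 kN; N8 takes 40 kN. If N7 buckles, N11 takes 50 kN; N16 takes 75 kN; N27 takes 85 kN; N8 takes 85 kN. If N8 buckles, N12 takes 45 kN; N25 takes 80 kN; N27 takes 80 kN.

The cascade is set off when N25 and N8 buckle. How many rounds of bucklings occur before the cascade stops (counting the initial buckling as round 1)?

4

Round 1 — N25, N8 buckle (initial).
  N12: +80+45 → 125 ≥ 110
  N27: +80 → 80 < 120
Round 2 — N12 buckles.
  N11: +85 → 85 < 110
  N27: +90 → 170 ≥ 120
Round 3 — N27 buckles.
  N11: +45 → 130 ≥ 110
  N7: +20 → 20 < 120
Round 4 — N11 buckles.
No further bucklings.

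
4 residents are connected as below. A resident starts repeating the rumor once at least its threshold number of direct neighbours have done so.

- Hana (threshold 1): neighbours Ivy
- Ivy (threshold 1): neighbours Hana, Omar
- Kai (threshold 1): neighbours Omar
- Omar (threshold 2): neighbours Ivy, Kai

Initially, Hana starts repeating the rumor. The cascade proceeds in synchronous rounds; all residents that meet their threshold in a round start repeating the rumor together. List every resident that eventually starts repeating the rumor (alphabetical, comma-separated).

Hana, Ivy

Round 1 — Hana starts repeating the rumor (initial).
Round 2 — checking thresholds:
  Ivy: 1 of 2 neighbours ≥ 1, starts repeating the rumor.
Round 3 — no new spreads; cascade stops.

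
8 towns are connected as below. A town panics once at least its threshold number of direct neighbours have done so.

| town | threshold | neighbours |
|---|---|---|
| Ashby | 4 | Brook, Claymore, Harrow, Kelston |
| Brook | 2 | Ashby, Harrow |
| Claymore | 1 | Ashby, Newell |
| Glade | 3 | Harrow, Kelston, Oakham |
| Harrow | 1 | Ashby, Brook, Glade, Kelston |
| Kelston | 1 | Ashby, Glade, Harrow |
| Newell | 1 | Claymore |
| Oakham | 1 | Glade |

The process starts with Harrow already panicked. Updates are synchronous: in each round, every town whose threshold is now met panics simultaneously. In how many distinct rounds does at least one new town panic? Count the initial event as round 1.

Round 1 — Harrow panics (initial).
Round 2 — checking thresholds:
  Ashby: 1 of 4 neighbours < 4, not yet.
  Brook: 1 of 2 neighbours < 2, not yet.
  Glade: 1 of 3 neighbours < 3, not yet.
  Kelston: 1 of 3 neighbours ≥ 1, panics.
Round 3 — no new panics; cascade stops.

2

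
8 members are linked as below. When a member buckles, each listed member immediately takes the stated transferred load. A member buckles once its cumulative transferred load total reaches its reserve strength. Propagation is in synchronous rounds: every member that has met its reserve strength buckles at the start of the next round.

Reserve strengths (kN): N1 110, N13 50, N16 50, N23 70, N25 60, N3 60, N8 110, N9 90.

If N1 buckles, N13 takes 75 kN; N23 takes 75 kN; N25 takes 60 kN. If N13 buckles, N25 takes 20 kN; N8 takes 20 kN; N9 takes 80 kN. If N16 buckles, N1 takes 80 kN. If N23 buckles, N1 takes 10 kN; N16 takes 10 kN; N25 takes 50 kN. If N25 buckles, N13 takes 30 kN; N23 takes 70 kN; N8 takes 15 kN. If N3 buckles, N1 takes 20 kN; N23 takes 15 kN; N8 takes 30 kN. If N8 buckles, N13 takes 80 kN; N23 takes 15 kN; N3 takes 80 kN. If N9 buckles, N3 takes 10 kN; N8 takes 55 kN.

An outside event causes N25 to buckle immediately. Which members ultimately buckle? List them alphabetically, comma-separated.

Round 1 — N25 buckles (initial).
  N13: +30 → 30 < 50
  N23: +70 → 70 ≥ 70
  N8: +15 → 15 < 110
Round 2 — N23 buckles.
  N1: +10 → 10 < 110
  N16: +10 → 10 < 50
No further bucklings.

N23, N25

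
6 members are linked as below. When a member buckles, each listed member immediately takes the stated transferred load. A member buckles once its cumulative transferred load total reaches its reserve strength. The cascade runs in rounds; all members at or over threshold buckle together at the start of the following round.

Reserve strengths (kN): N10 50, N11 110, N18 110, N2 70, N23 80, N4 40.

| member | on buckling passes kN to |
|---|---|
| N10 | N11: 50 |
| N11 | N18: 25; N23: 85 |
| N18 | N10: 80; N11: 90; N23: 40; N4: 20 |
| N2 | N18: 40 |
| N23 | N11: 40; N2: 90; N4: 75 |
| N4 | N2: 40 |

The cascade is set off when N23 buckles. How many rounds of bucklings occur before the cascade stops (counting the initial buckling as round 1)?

Round 1 — N23 buckles (initial).
  N11: +40 → 40 < 110
  N2: +90 → 90 ≥ 70
  N4: +75 → 75 ≥ 40
Round 2 — N2, N4 buckle.
  N18: +40 → 40 < 110
No further bucklings.

2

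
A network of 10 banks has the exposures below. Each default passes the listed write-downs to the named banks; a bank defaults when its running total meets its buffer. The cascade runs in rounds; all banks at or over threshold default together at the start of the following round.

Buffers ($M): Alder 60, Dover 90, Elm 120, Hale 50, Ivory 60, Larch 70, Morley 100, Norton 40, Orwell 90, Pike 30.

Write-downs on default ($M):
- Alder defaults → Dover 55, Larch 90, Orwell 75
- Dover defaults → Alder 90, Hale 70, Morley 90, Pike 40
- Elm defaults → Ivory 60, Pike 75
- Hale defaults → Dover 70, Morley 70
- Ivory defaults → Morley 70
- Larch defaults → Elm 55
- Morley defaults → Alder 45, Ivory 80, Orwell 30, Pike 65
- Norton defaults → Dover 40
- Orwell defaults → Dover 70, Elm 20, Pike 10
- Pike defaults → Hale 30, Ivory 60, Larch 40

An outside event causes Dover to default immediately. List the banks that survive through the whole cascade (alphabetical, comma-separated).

Round 1 — Dover defaults (initial).
  Alder: +90 → 90 ≥ 60
  Hale: +70 → 70 ≥ 50
  Morley: +90 → 90 < 100
  Pike: +40 → 40 ≥ 30
Round 2 — Alder, Hale, Pike default.
  Ivory: +60 → 60 ≥ 60
  Larch: +90+40 → 130 ≥ 70
  Morley: +70 → 160 ≥ 100
  Orwell: +75 → 75 < 90
Round 3 — Ivory, Larch, Morley default.
  Elm: +55 → 55 < 120
  Orwell: +30 → 105 ≥ 90
Round 4 — Orwell defaults.
  Elm: +20 → 75 < 120
No further defaults.

Elm, Norton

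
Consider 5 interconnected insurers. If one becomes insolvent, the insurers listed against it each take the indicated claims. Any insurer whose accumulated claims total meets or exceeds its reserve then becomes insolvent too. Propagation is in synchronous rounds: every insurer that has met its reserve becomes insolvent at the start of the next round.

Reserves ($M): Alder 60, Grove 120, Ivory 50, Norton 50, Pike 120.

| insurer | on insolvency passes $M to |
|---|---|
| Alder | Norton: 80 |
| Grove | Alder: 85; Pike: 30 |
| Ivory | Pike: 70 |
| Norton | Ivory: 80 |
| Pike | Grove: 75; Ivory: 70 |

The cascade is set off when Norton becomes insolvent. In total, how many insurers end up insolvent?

2

Round 1 — Norton becomes insolvent (initial).
  Ivory: +80 → 80 ≥ 50
Round 2 — Ivory becomes insolvent.
  Pike: +70 → 70 < 120
No further insolvencies.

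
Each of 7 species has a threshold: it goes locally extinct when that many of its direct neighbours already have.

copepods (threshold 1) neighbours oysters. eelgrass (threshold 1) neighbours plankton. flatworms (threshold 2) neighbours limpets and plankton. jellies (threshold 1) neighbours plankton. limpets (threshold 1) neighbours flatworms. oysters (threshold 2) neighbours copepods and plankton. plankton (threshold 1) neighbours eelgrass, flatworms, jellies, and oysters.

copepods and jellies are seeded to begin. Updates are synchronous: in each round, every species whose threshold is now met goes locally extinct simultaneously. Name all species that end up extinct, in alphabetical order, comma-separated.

copepods, eelgrass, jellies, oysters, plankton

Round 1 — copepods, jellies go locally extinct (initial).
Round 2 — checking thresholds:
  oysters: 1 of 2 neighbours < 2, below threshold.
  plankton: 1 of 4 neighbours ≥ 1, goes locally extinct.
Round 3 — checking thresholds:
  eelgrass: 1 of 1 neighbours ≥ 1, goes locally extinct.
  flatworms: 1 of 2 neighbours < 2, below threshold.
  oysters: 2 of 2 neighbours ≥ 2, goes locally extinct.
Round 4 — no new extinctions; cascade stops.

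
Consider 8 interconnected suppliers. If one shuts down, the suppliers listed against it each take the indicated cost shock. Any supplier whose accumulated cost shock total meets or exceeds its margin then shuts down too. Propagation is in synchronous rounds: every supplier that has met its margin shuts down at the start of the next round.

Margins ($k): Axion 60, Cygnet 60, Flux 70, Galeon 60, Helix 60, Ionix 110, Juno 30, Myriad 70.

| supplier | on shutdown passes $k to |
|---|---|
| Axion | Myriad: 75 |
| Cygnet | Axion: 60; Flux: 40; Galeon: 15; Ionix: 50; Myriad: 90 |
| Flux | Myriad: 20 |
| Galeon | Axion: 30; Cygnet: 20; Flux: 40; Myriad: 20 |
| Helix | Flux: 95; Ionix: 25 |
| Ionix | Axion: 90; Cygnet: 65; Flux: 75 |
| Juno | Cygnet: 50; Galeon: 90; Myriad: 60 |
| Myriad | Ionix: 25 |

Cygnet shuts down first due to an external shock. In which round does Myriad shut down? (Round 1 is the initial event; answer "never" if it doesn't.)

Round 1 — Cygnet shuts down (initial).
  Axion: +60 → 60 ≥ 60
  Flux: +40 → 40 < 70
  Galeon: +15 → 15 < 60
  Ionix: +50 → 50 < 110
  Myriad: +90 → 90 ≥ 70
Round 2 — Axion, Myriad shut down.
  Ionix: +25 → 75 < 110
No further shutdowns.

2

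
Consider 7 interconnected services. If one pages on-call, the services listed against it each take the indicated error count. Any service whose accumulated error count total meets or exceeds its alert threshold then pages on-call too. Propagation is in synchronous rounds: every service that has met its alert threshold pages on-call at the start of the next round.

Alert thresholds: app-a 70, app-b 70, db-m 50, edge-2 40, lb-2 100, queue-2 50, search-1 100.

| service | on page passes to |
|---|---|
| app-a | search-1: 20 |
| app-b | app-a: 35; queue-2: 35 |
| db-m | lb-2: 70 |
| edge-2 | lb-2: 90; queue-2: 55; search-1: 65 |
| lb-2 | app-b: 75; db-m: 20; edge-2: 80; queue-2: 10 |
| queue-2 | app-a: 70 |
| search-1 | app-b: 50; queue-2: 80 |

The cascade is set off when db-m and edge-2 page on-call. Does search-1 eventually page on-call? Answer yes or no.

Round 1 — db-m, edge-2 page on-call (initial).
  lb-2: +70+90 → 160 ≥ 100
  queue-2: +55 → 55 ≥ 50
  search-1: +65 → 65 < 100
Round 2 — lb-2, queue-2 page on-call.
  app-a: +70 → 70 ≥ 70
  app-b: +75 → 75 ≥ 70
Round 3 — app-a, app-b page on-call.
  search-1: +20 → 85 < 100
No further pages.

no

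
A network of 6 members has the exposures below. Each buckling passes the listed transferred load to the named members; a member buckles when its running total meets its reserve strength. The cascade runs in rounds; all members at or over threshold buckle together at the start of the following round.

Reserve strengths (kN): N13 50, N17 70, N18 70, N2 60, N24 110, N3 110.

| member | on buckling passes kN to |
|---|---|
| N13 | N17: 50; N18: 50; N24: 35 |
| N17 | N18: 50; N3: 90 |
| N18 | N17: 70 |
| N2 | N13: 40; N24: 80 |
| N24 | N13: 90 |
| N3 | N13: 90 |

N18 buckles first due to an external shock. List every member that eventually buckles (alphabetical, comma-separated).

N17, N18

Round 1 — N18 buckles (initial).
  N17: +70 → 70 ≥ 70
Round 2 — N17 buckles.
  N3: +90 → 90 < 110
No further bucklings.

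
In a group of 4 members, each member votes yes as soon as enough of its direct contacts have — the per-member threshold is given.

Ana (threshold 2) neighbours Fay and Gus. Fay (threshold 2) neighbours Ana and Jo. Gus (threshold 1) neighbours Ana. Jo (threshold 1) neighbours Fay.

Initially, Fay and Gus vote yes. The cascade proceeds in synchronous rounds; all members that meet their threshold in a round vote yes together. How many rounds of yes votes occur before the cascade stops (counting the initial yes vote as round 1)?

2

Round 1 — Fay, Gus vote yes (initial).
Round 2 — checking thresholds:
  Ana: 2 of 2 neighbours ≥ 2, votes yes.
  Jo: 1 of 1 neighbours ≥ 1, votes yes.
Round 3 — no new yes votes; cascade stops.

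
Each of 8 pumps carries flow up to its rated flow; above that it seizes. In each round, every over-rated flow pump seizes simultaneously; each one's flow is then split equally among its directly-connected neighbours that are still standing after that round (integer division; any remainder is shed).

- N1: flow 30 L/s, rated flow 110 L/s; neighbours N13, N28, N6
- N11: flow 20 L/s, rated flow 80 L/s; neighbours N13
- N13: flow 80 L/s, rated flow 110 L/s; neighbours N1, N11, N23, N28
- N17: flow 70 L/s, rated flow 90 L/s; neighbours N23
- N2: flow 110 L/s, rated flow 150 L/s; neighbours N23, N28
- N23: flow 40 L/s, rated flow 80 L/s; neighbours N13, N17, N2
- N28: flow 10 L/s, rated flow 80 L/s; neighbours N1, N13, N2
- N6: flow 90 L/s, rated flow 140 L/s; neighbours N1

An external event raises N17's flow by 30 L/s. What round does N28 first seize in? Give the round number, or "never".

4

Round 1 — N17 at 100 > 90. N17 seizes.
  N17 sheds 100 L/s to N23: 100 each.
    N23: 40+100 = 140 > 80
Round 2 — N23 seizes.
  N23 sheds 140 L/s to N13, N2: 70 each.
    N13: 80+70 = 150 > 110
    N2: 110+70 = 180 > 150
Round 3 — N13, N2 seize.
  N13 sheds 150 L/s to N1, N11, N28: 50 each.
    N1: 30+50 = 80 ≤ 110
    N11: 20+50 = 70 ≤ 80
    N28: 10+50 = 60 ≤ 80
  N2 sheds 180 L/s to N28: 180 each.
    N28: 60+180 = 240 > 80
Round 4 — N28 seizes.
  N28 sheds 240 L/s to N1: 240 each.
    N1: 80+240 = 320 > 110
Round 5 — N1 seizes.
  N1 sheds 320 L/s to N6: 320 each.
    N6: 90+320 = 410 > 140
Round 6 — N6 seizes.
  N6 sheds 410 L/s: no online neighbours, lost.
No further seizures.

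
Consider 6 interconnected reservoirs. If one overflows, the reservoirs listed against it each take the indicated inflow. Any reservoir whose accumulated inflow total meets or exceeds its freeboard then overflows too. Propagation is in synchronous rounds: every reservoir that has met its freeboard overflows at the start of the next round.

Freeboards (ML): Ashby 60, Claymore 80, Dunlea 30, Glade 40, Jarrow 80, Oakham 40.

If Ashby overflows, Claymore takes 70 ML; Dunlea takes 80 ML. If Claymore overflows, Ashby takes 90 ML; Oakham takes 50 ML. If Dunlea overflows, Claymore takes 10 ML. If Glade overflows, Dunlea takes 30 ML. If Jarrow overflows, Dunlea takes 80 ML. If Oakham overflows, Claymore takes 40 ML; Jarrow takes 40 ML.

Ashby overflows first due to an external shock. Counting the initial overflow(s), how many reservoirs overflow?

Round 1 — Ashby overflows (initial).
  Claymore: +70 → 70 < 80
  Dunlea: +80 → 80 ≥ 30
Round 2 — Dunlea overflows.
  Claymore: +10 → 80 ≥ 80
Round 3 — Claymore overflows.
  Oakham: +50 → 50 ≥ 40
Round 4 — Oakham overflows.
  Jarrow: +40 → 40 < 80
No further overflows.

4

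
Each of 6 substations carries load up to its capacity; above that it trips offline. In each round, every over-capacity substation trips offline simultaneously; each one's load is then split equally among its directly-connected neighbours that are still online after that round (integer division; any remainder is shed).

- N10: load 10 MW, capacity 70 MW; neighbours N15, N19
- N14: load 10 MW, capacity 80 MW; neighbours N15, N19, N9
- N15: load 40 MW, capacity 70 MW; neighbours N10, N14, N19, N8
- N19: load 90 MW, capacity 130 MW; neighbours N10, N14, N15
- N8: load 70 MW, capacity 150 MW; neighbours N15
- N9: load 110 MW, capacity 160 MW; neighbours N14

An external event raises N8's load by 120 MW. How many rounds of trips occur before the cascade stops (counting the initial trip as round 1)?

Round 1 — N8 at 190 > 150. N8 trips offline.
  N8 sheds 190 MW to N15: 190 each.
    N15: 40+190 = 230 > 70
Round 2 — N15 trips offline.
  N15 sheds 230 MW to N10, N14, N19: 76 each (2 lost).
    N10: 10+76 = 86 > 70
    N14: 10+76 = 86 > 80
    N19: 90+76 = 166 > 130
Round 3 — N10, N14, N19 trip offline.
  N10 sheds 86 MW: no online neighbours, lost.
  N14 sheds 86 MW to N9: 86 each.
    N9: 110+86 = 196 > 160
  N19 sheds 166 MW: no online neighbours, lost.
Round 4 — N9 trips offline.
  N9 sheds 196 MW: no online neighbours, lost.
No further trips.

4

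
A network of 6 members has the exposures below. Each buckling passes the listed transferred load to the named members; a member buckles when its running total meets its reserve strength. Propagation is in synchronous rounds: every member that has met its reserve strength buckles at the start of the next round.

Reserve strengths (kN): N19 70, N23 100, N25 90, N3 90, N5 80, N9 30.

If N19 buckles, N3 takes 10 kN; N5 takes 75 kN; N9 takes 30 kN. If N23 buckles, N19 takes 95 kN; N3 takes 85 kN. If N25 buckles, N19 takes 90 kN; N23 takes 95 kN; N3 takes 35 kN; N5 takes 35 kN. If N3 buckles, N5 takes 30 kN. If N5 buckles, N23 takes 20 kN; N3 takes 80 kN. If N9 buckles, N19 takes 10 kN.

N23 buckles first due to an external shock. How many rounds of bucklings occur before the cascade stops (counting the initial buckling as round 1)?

Round 1 — N23 buckles (initial).
  N19: +95 → 95 ≥ 70
  N3: +85 → 85 < 90
Round 2 — N19 buckles.
  N3: +10 → 95 ≥ 90
  N5: +75 → 75 < 80
  N9: +30 → 30 ≥ 30
Round 3 — N3, N9 buckle.
  N5: +30 → 105 ≥ 80
Round 4 — N5 buckles.
No further bucklings.

4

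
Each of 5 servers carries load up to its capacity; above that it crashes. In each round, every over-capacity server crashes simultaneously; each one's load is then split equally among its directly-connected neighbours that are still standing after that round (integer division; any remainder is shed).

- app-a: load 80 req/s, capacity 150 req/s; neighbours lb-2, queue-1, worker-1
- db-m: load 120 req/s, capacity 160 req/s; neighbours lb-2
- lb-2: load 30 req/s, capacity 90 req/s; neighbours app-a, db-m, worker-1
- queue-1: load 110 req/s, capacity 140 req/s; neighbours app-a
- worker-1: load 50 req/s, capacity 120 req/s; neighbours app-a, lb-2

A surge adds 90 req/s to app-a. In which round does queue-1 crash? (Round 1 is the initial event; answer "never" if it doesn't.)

2

Round 1 — app-a at 170 > 150. app-a crashes.
  app-a sheds 170 req/s to lb-2, queue-1, worker-1: 56 each (2 lost).
    lb-2: 30+56 = 86 ≤ 90
    queue-1: 110+56 = 166 > 140
    worker-1: 50+56 = 106 ≤ 120
Round 2 — queue-1 crashes.
  queue-1 sheds 166 req/s: no online neighbours, lost.
No further crashes.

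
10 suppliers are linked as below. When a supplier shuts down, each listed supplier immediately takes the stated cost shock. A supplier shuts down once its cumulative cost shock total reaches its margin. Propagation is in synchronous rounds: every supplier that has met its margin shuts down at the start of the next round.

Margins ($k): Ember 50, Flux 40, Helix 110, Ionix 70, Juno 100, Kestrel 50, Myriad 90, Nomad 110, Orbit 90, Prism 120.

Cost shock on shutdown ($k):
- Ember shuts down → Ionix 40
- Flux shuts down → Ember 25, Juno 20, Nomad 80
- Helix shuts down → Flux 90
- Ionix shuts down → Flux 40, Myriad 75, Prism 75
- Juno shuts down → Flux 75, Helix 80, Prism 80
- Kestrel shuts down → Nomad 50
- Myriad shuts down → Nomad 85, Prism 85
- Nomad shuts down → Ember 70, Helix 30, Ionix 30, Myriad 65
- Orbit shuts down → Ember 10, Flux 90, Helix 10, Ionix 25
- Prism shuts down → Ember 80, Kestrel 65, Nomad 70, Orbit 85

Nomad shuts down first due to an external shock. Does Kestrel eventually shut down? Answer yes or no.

Round 1 — Nomad shuts down (initial).
  Ember: +70 → 70 ≥ 50
  Helix: +30 → 30 < 110
  Ionix: +30 → 30 < 70
  Myriad: +65 → 65 < 90
Round 2 — Ember shuts down.
  Ionix: +40 → 70 ≥ 70
Round 3 — Ionix shuts down.
  Flux: +40 → 40 ≥ 40
  Myriad: +75 → 140 ≥ 90
  Prism: +75 → 75 < 120
Round 4 — Flux, Myriad shut down.
  Juno: +20 → 20 < 100
  Prism: +85 → 160 ≥ 120
Round 5 — Prism shuts down.
  Kestrel: +65 → 65 ≥ 50
  Orbit: +85 → 85 < 90
Round 6 — Kestrel shuts down.
No further shutdowns.

yes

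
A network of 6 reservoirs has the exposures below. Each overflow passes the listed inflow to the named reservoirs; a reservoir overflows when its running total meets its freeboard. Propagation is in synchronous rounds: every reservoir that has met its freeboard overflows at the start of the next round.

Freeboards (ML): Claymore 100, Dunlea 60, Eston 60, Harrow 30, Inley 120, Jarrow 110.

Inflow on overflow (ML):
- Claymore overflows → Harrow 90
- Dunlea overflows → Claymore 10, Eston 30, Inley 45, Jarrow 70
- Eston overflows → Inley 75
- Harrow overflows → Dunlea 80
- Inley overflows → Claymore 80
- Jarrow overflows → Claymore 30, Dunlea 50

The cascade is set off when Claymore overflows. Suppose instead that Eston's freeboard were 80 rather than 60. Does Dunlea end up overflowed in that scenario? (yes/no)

yes

With Eston's freeboard at 80:
Round 1 — Claymore overflows (initial).
  Harrow: +90 → 90 ≥ 30
Round 2 — Harrow overflows.
  Dunlea: +80 → 80 ≥ 60
Round 3 — Dunlea overflows.
  Eston: +30 → 30 < 80
  Inley: +45 → 45 < 120
  Jarrow: +70 → 70 < 110
No further overflows.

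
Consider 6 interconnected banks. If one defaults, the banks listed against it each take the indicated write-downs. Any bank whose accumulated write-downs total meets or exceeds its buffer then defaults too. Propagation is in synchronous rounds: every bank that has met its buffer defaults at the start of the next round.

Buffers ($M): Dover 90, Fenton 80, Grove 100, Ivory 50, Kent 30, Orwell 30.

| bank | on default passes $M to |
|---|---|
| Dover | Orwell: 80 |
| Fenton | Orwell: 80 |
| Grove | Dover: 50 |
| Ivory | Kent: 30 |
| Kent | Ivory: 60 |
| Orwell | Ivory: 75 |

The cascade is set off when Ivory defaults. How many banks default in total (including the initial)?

Round 1 — Ivory defaults (initial).
  Kent: +30 → 30 ≥ 30
Round 2 — Kent defaults.
No further defaults.

2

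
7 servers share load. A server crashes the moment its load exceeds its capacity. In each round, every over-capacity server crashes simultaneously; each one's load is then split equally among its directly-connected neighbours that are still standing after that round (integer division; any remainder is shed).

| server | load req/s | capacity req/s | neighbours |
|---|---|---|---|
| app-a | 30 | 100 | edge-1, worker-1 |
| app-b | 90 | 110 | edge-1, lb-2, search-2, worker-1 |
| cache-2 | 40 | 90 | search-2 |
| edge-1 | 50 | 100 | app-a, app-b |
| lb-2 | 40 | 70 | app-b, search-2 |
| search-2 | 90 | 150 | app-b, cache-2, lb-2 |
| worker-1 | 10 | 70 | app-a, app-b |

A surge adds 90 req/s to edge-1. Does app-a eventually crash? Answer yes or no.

Round 1 — edge-1 at 140 > 100. edge-1 crashes.
  edge-1 sheds 140 req/s to app-a, app-b: 70 each.
    app-a: 30+70 = 100 ≤ 100
    app-b: 90+70 = 160 > 110
Round 2 — app-b crashes.
  app-b sheds 160 req/s to lb-2, search-2, worker-1: 53 each (1 lost).
    lb-2: 40+53 = 93 > 70
    search-2: 90+53 = 143 ≤ 150
    worker-1: 10+53 = 63 ≤ 70
Round 3 — lb-2 crashes.
  lb-2 sheds 93 req/s to search-2: 93 each.
    search-2: 143+93 = 236 > 150
Round 4 — search-2 crashes.
  search-2 sheds 236 req/s to cache-2: 236 each.
    cache-2: 40+236 = 276 > 90
Round 5 — cache-2 crashes.
  cache-2 sheds 276 req/s: no online neighbours, lost.
No further crashes.

no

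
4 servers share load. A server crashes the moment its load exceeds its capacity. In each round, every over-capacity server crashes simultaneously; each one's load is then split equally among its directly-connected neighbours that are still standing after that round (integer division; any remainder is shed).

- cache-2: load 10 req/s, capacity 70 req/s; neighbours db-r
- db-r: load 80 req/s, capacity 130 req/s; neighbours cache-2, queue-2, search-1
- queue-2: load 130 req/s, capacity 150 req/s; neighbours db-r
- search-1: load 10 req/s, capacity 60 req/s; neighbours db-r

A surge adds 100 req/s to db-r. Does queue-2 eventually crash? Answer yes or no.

yes

Round 1 — db-r at 180 > 130. db-r crashes.
  db-r sheds 180 req/s to cache-2, queue-2, search-1: 60 each.
    cache-2: 10+60 = 70 ≤ 70
    queue-2: 130+60 = 190 > 150
    search-1: 10+60 = 70 > 60
Round 2 — queue-2, search-1 crash.
  queue-2 sheds 190 req/s: no online neighbours, lost.
  search-1 sheds 70 req/s: no online neighbours, lost.
No further crashes.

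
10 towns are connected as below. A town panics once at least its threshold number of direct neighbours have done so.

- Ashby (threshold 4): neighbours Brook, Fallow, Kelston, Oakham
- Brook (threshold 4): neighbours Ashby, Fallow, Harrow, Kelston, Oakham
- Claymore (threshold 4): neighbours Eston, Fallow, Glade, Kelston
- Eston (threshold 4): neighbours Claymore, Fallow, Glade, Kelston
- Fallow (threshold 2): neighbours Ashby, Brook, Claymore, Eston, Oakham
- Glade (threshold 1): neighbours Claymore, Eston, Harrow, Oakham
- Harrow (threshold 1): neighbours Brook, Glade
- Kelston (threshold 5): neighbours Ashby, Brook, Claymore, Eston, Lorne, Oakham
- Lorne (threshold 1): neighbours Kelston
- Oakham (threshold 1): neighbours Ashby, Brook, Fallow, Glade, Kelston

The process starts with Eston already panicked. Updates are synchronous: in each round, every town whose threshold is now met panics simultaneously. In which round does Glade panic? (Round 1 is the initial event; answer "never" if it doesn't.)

2

Round 1 — Eston panics (initial).
Round 2 — checking thresholds:
  Claymore: 1 of 4 neighbours < 4, holds.
  Fallow: 1 of 5 neighbours < 2, holds.
  Glade: 1 of 4 neighbours ≥ 1, panics.
  Kelston: 1 of 6 neighbours < 5, holds.
Round 3 — checking thresholds:
  Claymore: 2 of 4 neighbours < 4, holds.
  Fallow: 1 of 5 neighbours < 2, holds.
  Harrow: 1 of 2 neighbours ≥ 1, panics.
  Kelston: 1 of 6 neighbours < 5, holds.
  Oakham: 1 of 5 neighbours ≥ 1, panics.
Round 4 — checking thresholds:
  Ashby: 1 of 4 neighbours < 4, holds.
  Brook: 2 of 5 neighbours < 4, holds.
  Claymore: 2 of 4 neighbours < 4, holds.
  Fallow: 2 of 5 neighbours ≥ 2, panics.
  Kelston: 2 of 6 neighbours < 5, holds.
Round 5 — no new panics; cascade stops.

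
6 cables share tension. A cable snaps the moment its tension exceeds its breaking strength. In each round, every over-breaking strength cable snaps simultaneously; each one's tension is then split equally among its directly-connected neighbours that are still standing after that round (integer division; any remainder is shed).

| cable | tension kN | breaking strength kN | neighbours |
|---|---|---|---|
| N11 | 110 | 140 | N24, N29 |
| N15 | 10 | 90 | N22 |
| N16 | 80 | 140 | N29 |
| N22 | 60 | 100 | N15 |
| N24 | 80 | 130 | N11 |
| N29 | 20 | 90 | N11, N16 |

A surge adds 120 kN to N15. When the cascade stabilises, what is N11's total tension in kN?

Round 1 — N15 at 130 > 90. N15 snaps.
  N15 sheds 130 kN to N22: 130 each.
    N22: 60+130 = 190 > 100
Round 2 — N22 snaps.
  N22 sheds 190 kN: no online neighbours, lost.
No further breaks.

110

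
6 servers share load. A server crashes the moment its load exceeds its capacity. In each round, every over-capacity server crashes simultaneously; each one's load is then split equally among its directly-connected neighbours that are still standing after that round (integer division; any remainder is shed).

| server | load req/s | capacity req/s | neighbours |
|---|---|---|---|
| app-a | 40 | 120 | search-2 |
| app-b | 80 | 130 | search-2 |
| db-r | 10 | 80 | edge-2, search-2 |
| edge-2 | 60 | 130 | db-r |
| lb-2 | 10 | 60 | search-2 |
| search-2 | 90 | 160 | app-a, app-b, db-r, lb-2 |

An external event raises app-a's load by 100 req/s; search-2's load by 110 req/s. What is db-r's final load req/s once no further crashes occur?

76

Round 1 — app-a at 140 > 120; search-2 at 200 > 160. app-a, search-2 crash.
  app-a sheds 140 req/s: no online neighbours, lost.
  search-2 sheds 200 req/s to app-b, db-r, lb-2: 66 each (2 lost).
    app-b: 80+66 = 146 > 130
    db-r: 10+66 = 76 ≤ 80
    lb-2: 10+66 = 76 > 60
Round 2 — app-b, lb-2 crash.
  app-b sheds 146 req/s: no online neighbours, lost.
  lb-2 sheds 76 req/s: no online neighbours, lost.
No further crashes.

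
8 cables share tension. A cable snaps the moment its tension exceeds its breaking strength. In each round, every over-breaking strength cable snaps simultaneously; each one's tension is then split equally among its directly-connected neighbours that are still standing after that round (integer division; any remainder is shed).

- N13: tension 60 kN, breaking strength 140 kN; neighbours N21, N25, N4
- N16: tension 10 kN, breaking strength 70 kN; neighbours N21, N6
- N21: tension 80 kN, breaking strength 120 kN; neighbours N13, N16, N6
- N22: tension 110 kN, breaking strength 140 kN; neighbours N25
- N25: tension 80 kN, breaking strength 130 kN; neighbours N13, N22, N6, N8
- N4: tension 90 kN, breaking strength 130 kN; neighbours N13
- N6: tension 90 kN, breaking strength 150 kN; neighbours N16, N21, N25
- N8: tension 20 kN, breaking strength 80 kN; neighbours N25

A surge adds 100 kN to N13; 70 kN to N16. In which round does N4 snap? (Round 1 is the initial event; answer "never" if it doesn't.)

Round 1 — N13 at 160 > 140; N16 at 80 > 70. N13, N16 snap.
  N13 sheds 160 kN to N21, N25, N4: 53 each (1 lost).
    N21: 80+53 = 133 > 120
    N25: 80+53 = 133 > 130
    N4: 90+53 = 143 > 130
  N16 sheds 80 kN to N21, N6: 40 each.
    N21: 133+40 = 173 > 120
    N6: 90+40 = 130 ≤ 150
Round 2 — N21, N25, N4 snap.
  N21 sheds 173 kN to N6: 173 each.
    N6: 130+173 = 303 > 150
  N25 sheds 133 kN to N22, N6, N8: 44 each (1 lost).
    N22: 110+44 = 154 > 140
    N6: 303+44 = 347 > 150
    N8: 20+44 = 64 ≤ 80
  N4 sheds 143 kN: no online neighbours, lost.
Round 3 — N22, N6 snap.
  N22 sheds 154 kN: no online neighbours, lost.
  N6 sheds 347 kN: no online neighbours, lost.
No further breaks.

2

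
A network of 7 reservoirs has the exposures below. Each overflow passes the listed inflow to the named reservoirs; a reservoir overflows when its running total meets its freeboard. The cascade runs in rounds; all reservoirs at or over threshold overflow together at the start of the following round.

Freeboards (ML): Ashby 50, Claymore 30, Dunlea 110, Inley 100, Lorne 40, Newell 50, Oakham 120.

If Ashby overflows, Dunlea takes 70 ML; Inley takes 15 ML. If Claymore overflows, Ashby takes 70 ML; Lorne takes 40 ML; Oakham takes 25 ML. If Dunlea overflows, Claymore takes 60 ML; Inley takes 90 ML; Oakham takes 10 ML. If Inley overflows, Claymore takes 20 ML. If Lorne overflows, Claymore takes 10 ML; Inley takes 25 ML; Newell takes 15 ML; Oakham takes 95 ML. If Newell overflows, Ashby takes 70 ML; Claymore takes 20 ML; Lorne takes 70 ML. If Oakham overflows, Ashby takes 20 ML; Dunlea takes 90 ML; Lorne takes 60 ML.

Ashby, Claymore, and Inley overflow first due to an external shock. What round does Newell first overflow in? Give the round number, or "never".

Round 1 — Ashby, Claymore, Inley overflow (initial).
  Dunlea: +70 → 70 < 110
  Lorne: +40 → 40 ≥ 40
  Oakham: +25 → 25 < 120
Round 2 — Lorne overflows.
  Newell: +15 → 15 < 50
  Oakham: +95 → 120 ≥ 120
Round 3 — Oakham overflows.
  Dunlea: +90 → 160 ≥ 110
Round 4 — Dunlea overflows.
No further overflows.

never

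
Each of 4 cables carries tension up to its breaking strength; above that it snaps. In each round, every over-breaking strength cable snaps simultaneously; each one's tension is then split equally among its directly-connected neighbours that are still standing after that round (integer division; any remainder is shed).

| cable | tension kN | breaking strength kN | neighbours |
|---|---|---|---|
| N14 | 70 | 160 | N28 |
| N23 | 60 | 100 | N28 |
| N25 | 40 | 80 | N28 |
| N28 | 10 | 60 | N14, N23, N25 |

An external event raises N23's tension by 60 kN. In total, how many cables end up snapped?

3

Round 1 — N23 at 120 > 100. N23 snaps.
  N23 sheds 120 kN to N28: 120 each.
    N28: 10+120 = 130 > 60
Round 2 — N28 snaps.
  N28 sheds 130 kN to N14, N25: 65 each.
    N14: 70+65 = 135 ≤ 160
    N25: 40+65 = 105 > 80
Round 3 — N25 snaps.
  N25 sheds 105 kN: no online neighbours, lost.
No further breaks.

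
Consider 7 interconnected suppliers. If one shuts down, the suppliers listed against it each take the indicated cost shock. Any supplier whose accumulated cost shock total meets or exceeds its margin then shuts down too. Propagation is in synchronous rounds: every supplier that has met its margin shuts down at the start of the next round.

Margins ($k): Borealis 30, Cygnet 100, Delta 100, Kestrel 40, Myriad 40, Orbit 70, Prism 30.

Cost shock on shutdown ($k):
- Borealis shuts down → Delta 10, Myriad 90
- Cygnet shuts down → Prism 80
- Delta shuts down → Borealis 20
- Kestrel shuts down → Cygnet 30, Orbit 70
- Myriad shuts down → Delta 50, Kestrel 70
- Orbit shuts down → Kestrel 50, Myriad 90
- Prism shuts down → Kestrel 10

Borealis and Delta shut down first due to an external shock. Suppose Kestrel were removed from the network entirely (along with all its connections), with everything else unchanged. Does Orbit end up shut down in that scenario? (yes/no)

no

With Kestrel removed:
Round 1 — Borealis, Delta shut down (initial).
  Myriad: +90 → 90 ≥ 40
Round 2 — Myriad shuts down.
No further shutdowns.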